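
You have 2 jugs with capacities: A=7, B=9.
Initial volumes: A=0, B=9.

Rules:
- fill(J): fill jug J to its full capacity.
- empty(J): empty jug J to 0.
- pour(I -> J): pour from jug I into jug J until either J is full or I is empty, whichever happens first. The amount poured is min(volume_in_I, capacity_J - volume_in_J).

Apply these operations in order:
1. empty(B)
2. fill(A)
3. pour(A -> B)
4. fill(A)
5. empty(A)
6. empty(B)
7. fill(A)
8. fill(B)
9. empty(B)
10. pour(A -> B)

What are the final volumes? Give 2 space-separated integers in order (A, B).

Step 1: empty(B) -> (A=0 B=0)
Step 2: fill(A) -> (A=7 B=0)
Step 3: pour(A -> B) -> (A=0 B=7)
Step 4: fill(A) -> (A=7 B=7)
Step 5: empty(A) -> (A=0 B=7)
Step 6: empty(B) -> (A=0 B=0)
Step 7: fill(A) -> (A=7 B=0)
Step 8: fill(B) -> (A=7 B=9)
Step 9: empty(B) -> (A=7 B=0)
Step 10: pour(A -> B) -> (A=0 B=7)

Answer: 0 7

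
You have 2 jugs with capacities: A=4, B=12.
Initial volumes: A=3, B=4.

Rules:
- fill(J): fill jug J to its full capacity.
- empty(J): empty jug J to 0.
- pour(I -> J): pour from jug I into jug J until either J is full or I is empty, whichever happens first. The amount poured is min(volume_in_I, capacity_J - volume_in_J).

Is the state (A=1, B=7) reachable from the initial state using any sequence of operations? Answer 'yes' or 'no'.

BFS explored all 17 reachable states.
Reachable set includes: (0,0), (0,3), (0,4), (0,7), (0,8), (0,11), (0,12), (3,0), (3,4), (3,12), (4,0), (4,3) ...
Target (A=1, B=7) not in reachable set → no.

Answer: no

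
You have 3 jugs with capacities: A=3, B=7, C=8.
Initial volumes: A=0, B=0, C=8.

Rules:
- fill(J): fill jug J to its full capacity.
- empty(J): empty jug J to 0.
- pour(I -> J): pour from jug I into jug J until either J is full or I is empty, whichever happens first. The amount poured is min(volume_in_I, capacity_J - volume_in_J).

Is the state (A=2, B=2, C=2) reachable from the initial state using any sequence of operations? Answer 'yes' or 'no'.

BFS explored all 204 reachable states.
Reachable set includes: (0,0,0), (0,0,1), (0,0,2), (0,0,3), (0,0,4), (0,0,5), (0,0,6), (0,0,7), (0,0,8), (0,1,0), (0,1,1), (0,1,2) ...
Target (A=2, B=2, C=2) not in reachable set → no.

Answer: no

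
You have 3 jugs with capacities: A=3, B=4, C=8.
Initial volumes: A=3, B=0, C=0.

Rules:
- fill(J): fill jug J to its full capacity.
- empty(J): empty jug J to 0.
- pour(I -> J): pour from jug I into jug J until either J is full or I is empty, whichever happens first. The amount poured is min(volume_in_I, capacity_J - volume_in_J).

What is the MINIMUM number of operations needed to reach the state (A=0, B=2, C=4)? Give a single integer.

BFS from (A=3, B=0, C=0). One shortest path:
  1. pour(A -> B) -> (A=0 B=3 C=0)
  2. fill(A) -> (A=3 B=3 C=0)
  3. pour(A -> B) -> (A=2 B=4 C=0)
  4. pour(B -> C) -> (A=2 B=0 C=4)
  5. pour(A -> B) -> (A=0 B=2 C=4)
Reached target in 5 moves.

Answer: 5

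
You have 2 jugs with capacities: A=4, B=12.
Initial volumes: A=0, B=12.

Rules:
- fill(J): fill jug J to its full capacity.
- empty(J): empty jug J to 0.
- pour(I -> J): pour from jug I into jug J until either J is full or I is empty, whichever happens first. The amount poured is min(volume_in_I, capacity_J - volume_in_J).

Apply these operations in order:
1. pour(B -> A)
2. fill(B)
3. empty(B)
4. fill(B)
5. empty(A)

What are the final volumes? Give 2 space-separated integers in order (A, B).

Step 1: pour(B -> A) -> (A=4 B=8)
Step 2: fill(B) -> (A=4 B=12)
Step 3: empty(B) -> (A=4 B=0)
Step 4: fill(B) -> (A=4 B=12)
Step 5: empty(A) -> (A=0 B=12)

Answer: 0 12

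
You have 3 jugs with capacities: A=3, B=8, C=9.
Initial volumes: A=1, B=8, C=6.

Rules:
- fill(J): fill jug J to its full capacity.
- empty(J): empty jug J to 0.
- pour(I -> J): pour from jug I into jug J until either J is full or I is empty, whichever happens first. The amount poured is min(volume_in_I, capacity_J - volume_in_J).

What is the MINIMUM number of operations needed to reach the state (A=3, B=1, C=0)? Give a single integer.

Answer: 4

Derivation:
BFS from (A=1, B=8, C=6). One shortest path:
  1. empty(B) -> (A=1 B=0 C=6)
  2. empty(C) -> (A=1 B=0 C=0)
  3. pour(A -> B) -> (A=0 B=1 C=0)
  4. fill(A) -> (A=3 B=1 C=0)
Reached target in 4 moves.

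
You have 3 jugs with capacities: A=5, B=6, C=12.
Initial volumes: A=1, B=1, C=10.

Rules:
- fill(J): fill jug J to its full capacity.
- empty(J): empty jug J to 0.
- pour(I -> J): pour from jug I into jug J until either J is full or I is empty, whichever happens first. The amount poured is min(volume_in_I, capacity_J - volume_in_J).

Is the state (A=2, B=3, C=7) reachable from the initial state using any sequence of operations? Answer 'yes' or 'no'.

BFS explored all 327 reachable states.
Reachable set includes: (0,0,0), (0,0,1), (0,0,2), (0,0,3), (0,0,4), (0,0,5), (0,0,6), (0,0,7), (0,0,8), (0,0,9), (0,0,10), (0,0,11) ...
Target (A=2, B=3, C=7) not in reachable set → no.

Answer: no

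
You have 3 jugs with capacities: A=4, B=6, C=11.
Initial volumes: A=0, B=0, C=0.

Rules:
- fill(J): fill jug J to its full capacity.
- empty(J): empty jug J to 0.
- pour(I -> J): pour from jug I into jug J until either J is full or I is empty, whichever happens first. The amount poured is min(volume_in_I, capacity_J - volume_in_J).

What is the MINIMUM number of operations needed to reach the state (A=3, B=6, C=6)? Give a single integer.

Answer: 8

Derivation:
BFS from (A=0, B=0, C=0). One shortest path:
  1. fill(A) -> (A=4 B=0 C=0)
  2. fill(C) -> (A=4 B=0 C=11)
  3. pour(C -> B) -> (A=4 B=6 C=5)
  4. empty(B) -> (A=4 B=0 C=5)
  5. pour(C -> B) -> (A=4 B=5 C=0)
  6. pour(A -> B) -> (A=3 B=6 C=0)
  7. pour(B -> C) -> (A=3 B=0 C=6)
  8. fill(B) -> (A=3 B=6 C=6)
Reached target in 8 moves.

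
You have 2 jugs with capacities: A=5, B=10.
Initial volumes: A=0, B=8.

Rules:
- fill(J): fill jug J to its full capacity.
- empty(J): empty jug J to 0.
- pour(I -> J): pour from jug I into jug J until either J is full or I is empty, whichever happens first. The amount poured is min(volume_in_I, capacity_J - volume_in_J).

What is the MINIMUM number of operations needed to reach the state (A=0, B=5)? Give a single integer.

Answer: 3

Derivation:
BFS from (A=0, B=8). One shortest path:
  1. fill(A) -> (A=5 B=8)
  2. empty(B) -> (A=5 B=0)
  3. pour(A -> B) -> (A=0 B=5)
Reached target in 3 moves.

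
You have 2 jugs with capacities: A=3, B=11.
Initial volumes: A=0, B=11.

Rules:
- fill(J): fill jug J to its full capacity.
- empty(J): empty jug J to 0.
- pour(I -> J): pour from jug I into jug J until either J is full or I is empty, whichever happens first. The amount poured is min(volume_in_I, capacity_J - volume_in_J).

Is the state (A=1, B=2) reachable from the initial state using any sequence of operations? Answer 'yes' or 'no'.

Answer: no

Derivation:
BFS explored all 28 reachable states.
Reachable set includes: (0,0), (0,1), (0,2), (0,3), (0,4), (0,5), (0,6), (0,7), (0,8), (0,9), (0,10), (0,11) ...
Target (A=1, B=2) not in reachable set → no.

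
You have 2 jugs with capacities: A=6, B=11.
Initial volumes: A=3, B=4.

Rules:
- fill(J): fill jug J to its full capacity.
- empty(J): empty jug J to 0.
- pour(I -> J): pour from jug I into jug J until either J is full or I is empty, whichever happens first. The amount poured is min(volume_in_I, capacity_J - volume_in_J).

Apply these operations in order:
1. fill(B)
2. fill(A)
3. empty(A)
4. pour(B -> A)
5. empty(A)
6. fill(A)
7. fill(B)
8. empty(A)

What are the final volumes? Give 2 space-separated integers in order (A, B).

Answer: 0 11

Derivation:
Step 1: fill(B) -> (A=3 B=11)
Step 2: fill(A) -> (A=6 B=11)
Step 3: empty(A) -> (A=0 B=11)
Step 4: pour(B -> A) -> (A=6 B=5)
Step 5: empty(A) -> (A=0 B=5)
Step 6: fill(A) -> (A=6 B=5)
Step 7: fill(B) -> (A=6 B=11)
Step 8: empty(A) -> (A=0 B=11)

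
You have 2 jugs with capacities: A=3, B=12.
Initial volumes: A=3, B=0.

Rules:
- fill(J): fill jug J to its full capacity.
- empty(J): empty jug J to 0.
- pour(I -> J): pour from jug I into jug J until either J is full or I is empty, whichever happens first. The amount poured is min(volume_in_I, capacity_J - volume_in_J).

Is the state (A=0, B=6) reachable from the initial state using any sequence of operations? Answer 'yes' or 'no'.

Answer: yes

Derivation:
BFS from (A=3, B=0):
  1. pour(A -> B) -> (A=0 B=3)
  2. fill(A) -> (A=3 B=3)
  3. pour(A -> B) -> (A=0 B=6)
Target reached → yes.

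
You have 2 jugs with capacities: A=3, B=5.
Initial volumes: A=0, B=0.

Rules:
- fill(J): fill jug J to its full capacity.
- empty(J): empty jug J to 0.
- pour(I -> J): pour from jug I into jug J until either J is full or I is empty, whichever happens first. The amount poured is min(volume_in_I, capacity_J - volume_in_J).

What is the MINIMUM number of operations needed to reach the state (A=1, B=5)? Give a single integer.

Answer: 4

Derivation:
BFS from (A=0, B=0). One shortest path:
  1. fill(A) -> (A=3 B=0)
  2. pour(A -> B) -> (A=0 B=3)
  3. fill(A) -> (A=3 B=3)
  4. pour(A -> B) -> (A=1 B=5)
Reached target in 4 moves.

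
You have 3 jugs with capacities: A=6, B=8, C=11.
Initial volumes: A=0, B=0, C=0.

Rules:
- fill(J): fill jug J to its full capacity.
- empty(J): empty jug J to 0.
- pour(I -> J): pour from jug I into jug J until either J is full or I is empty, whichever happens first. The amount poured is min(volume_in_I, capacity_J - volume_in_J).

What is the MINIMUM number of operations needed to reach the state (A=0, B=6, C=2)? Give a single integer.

Answer: 4

Derivation:
BFS from (A=0, B=0, C=0). One shortest path:
  1. fill(B) -> (A=0 B=8 C=0)
  2. pour(B -> A) -> (A=6 B=2 C=0)
  3. pour(B -> C) -> (A=6 B=0 C=2)
  4. pour(A -> B) -> (A=0 B=6 C=2)
Reached target in 4 moves.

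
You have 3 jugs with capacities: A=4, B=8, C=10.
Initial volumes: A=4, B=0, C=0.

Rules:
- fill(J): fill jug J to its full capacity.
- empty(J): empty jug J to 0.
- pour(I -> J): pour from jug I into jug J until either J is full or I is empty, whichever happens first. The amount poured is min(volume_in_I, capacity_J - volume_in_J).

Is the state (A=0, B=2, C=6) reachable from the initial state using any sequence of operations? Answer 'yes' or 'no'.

Answer: yes

Derivation:
BFS from (A=4, B=0, C=0):
  1. fill(B) -> (A=4 B=8 C=0)
  2. pour(A -> C) -> (A=0 B=8 C=4)
  3. pour(B -> C) -> (A=0 B=2 C=10)
  4. pour(C -> A) -> (A=4 B=2 C=6)
  5. empty(A) -> (A=0 B=2 C=6)
Target reached → yes.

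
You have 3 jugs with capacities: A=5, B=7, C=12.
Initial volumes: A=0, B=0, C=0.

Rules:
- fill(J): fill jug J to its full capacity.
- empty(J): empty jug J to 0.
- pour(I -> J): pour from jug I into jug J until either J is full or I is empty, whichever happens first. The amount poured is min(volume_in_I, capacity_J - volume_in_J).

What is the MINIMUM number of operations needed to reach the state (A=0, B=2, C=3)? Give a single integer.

Answer: 7

Derivation:
BFS from (A=0, B=0, C=0). One shortest path:
  1. fill(A) -> (A=5 B=0 C=0)
  2. pour(A -> B) -> (A=0 B=5 C=0)
  3. fill(A) -> (A=5 B=5 C=0)
  4. pour(A -> B) -> (A=3 B=7 C=0)
  5. pour(A -> C) -> (A=0 B=7 C=3)
  6. pour(B -> A) -> (A=5 B=2 C=3)
  7. empty(A) -> (A=0 B=2 C=3)
Reached target in 7 moves.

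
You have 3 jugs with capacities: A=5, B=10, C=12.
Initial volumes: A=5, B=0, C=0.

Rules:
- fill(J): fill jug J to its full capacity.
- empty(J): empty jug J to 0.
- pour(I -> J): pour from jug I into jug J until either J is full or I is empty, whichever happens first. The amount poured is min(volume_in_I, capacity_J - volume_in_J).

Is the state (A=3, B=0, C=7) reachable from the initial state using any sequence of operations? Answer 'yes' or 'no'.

Answer: yes

Derivation:
BFS from (A=5, B=0, C=0):
  1. fill(B) -> (A=5 B=10 C=0)
  2. pour(A -> C) -> (A=0 B=10 C=5)
  3. pour(B -> C) -> (A=0 B=3 C=12)
  4. pour(C -> A) -> (A=5 B=3 C=7)
  5. empty(A) -> (A=0 B=3 C=7)
  6. pour(B -> A) -> (A=3 B=0 C=7)
Target reached → yes.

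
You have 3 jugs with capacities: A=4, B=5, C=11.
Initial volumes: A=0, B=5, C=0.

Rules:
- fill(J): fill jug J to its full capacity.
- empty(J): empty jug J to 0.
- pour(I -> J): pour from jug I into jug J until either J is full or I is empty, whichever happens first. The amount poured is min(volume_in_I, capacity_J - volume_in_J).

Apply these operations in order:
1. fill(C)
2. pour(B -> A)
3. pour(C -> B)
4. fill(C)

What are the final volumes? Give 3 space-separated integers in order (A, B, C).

Step 1: fill(C) -> (A=0 B=5 C=11)
Step 2: pour(B -> A) -> (A=4 B=1 C=11)
Step 3: pour(C -> B) -> (A=4 B=5 C=7)
Step 4: fill(C) -> (A=4 B=5 C=11)

Answer: 4 5 11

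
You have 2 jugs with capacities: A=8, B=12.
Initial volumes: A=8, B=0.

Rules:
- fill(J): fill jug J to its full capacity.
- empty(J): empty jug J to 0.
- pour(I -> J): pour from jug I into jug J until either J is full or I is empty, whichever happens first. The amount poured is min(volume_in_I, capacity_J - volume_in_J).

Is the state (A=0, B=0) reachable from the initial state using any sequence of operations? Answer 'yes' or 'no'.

BFS from (A=8, B=0):
  1. empty(A) -> (A=0 B=0)
Target reached → yes.

Answer: yes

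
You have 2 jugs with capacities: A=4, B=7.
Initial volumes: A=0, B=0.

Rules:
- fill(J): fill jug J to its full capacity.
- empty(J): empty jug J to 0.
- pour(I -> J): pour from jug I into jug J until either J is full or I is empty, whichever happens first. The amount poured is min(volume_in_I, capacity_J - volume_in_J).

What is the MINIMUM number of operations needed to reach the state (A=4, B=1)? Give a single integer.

BFS from (A=0, B=0). One shortest path:
  1. fill(A) -> (A=4 B=0)
  2. pour(A -> B) -> (A=0 B=4)
  3. fill(A) -> (A=4 B=4)
  4. pour(A -> B) -> (A=1 B=7)
  5. empty(B) -> (A=1 B=0)
  6. pour(A -> B) -> (A=0 B=1)
  7. fill(A) -> (A=4 B=1)
Reached target in 7 moves.

Answer: 7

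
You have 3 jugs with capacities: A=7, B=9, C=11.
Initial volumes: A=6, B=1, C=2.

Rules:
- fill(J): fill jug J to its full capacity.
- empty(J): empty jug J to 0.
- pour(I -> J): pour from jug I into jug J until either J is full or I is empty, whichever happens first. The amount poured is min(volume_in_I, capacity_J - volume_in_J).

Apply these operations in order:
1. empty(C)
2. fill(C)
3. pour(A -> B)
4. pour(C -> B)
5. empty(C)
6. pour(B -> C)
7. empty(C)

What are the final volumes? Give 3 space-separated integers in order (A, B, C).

Answer: 0 0 0

Derivation:
Step 1: empty(C) -> (A=6 B=1 C=0)
Step 2: fill(C) -> (A=6 B=1 C=11)
Step 3: pour(A -> B) -> (A=0 B=7 C=11)
Step 4: pour(C -> B) -> (A=0 B=9 C=9)
Step 5: empty(C) -> (A=0 B=9 C=0)
Step 6: pour(B -> C) -> (A=0 B=0 C=9)
Step 7: empty(C) -> (A=0 B=0 C=0)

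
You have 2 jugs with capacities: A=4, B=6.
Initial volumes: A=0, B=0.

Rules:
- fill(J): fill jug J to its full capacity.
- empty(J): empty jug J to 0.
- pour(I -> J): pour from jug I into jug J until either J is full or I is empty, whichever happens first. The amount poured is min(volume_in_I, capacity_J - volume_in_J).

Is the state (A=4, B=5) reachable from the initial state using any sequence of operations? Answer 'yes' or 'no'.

Answer: no

Derivation:
BFS explored all 10 reachable states.
Reachable set includes: (0,0), (0,2), (0,4), (0,6), (2,0), (2,6), (4,0), (4,2), (4,4), (4,6)
Target (A=4, B=5) not in reachable set → no.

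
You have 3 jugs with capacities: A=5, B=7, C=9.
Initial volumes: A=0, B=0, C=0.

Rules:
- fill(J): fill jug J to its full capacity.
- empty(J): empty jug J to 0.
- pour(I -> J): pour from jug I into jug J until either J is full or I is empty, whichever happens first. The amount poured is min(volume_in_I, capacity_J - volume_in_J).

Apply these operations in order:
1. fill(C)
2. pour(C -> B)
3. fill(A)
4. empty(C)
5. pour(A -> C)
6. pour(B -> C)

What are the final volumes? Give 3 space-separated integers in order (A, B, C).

Step 1: fill(C) -> (A=0 B=0 C=9)
Step 2: pour(C -> B) -> (A=0 B=7 C=2)
Step 3: fill(A) -> (A=5 B=7 C=2)
Step 4: empty(C) -> (A=5 B=7 C=0)
Step 5: pour(A -> C) -> (A=0 B=7 C=5)
Step 6: pour(B -> C) -> (A=0 B=3 C=9)

Answer: 0 3 9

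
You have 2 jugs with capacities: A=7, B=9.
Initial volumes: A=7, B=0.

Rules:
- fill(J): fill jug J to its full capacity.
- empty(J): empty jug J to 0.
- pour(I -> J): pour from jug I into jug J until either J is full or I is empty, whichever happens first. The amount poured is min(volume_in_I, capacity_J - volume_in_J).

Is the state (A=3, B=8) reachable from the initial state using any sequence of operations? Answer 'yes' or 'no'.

Answer: no

Derivation:
BFS explored all 32 reachable states.
Reachable set includes: (0,0), (0,1), (0,2), (0,3), (0,4), (0,5), (0,6), (0,7), (0,8), (0,9), (1,0), (1,9) ...
Target (A=3, B=8) not in reachable set → no.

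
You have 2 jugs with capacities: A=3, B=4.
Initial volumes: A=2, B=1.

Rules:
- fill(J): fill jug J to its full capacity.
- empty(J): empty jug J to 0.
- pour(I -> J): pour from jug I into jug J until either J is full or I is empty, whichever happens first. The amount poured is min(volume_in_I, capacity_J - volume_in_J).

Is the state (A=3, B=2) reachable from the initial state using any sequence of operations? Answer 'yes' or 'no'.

Answer: yes

Derivation:
BFS from (A=2, B=1):
  1. empty(B) -> (A=2 B=0)
  2. pour(A -> B) -> (A=0 B=2)
  3. fill(A) -> (A=3 B=2)
Target reached → yes.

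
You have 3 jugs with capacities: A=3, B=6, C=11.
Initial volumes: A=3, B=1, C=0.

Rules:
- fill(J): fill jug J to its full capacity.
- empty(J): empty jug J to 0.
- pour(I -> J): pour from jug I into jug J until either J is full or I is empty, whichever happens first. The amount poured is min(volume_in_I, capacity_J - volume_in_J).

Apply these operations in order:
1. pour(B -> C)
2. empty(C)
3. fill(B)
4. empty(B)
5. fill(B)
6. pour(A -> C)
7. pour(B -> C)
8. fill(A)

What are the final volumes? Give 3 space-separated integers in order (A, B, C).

Step 1: pour(B -> C) -> (A=3 B=0 C=1)
Step 2: empty(C) -> (A=3 B=0 C=0)
Step 3: fill(B) -> (A=3 B=6 C=0)
Step 4: empty(B) -> (A=3 B=0 C=0)
Step 5: fill(B) -> (A=3 B=6 C=0)
Step 6: pour(A -> C) -> (A=0 B=6 C=3)
Step 7: pour(B -> C) -> (A=0 B=0 C=9)
Step 8: fill(A) -> (A=3 B=0 C=9)

Answer: 3 0 9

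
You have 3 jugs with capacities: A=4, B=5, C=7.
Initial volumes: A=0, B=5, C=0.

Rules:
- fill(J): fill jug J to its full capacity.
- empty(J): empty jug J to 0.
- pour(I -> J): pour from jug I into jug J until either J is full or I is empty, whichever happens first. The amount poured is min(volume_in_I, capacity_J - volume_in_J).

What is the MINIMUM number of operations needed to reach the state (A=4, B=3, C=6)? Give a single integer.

BFS from (A=0, B=5, C=0). One shortest path:
  1. fill(A) -> (A=4 B=5 C=0)
  2. pour(B -> C) -> (A=4 B=0 C=5)
  3. pour(A -> B) -> (A=0 B=4 C=5)
  4. fill(A) -> (A=4 B=4 C=5)
  5. pour(A -> B) -> (A=3 B=5 C=5)
  6. pour(B -> C) -> (A=3 B=3 C=7)
  7. pour(C -> A) -> (A=4 B=3 C=6)
Reached target in 7 moves.

Answer: 7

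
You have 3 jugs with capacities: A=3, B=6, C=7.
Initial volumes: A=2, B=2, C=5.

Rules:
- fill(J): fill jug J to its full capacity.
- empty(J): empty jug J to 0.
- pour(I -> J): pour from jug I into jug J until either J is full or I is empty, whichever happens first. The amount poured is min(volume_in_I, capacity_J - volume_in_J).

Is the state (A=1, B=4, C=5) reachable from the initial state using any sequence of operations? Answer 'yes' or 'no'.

Answer: no

Derivation:
BFS explored all 165 reachable states.
Reachable set includes: (0,0,0), (0,0,1), (0,0,2), (0,0,3), (0,0,4), (0,0,5), (0,0,6), (0,0,7), (0,1,0), (0,1,1), (0,1,2), (0,1,3) ...
Target (A=1, B=4, C=5) not in reachable set → no.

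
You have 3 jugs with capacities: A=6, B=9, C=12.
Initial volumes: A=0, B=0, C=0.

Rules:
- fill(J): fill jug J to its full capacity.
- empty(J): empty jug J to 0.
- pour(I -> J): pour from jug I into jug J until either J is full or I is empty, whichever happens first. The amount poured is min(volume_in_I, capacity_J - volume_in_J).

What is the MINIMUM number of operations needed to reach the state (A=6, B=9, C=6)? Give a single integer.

BFS from (A=0, B=0, C=0). One shortest path:
  1. fill(B) -> (A=0 B=9 C=0)
  2. fill(C) -> (A=0 B=9 C=12)
  3. pour(C -> A) -> (A=6 B=9 C=6)
Reached target in 3 moves.

Answer: 3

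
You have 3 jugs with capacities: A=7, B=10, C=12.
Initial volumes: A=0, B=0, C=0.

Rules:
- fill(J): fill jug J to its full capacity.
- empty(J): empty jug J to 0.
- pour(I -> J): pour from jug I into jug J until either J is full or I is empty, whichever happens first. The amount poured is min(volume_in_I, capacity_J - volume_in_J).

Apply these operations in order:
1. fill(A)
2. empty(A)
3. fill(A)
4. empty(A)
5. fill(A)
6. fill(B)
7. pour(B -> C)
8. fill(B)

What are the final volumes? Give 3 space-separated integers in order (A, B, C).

Step 1: fill(A) -> (A=7 B=0 C=0)
Step 2: empty(A) -> (A=0 B=0 C=0)
Step 3: fill(A) -> (A=7 B=0 C=0)
Step 4: empty(A) -> (A=0 B=0 C=0)
Step 5: fill(A) -> (A=7 B=0 C=0)
Step 6: fill(B) -> (A=7 B=10 C=0)
Step 7: pour(B -> C) -> (A=7 B=0 C=10)
Step 8: fill(B) -> (A=7 B=10 C=10)

Answer: 7 10 10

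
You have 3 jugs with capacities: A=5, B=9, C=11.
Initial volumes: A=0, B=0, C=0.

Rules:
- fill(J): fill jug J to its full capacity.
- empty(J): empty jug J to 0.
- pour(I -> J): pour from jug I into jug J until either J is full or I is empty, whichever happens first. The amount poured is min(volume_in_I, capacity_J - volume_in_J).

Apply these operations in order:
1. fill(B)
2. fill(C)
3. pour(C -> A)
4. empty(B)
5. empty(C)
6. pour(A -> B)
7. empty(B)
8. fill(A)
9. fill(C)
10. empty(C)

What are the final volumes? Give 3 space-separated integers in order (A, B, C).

Step 1: fill(B) -> (A=0 B=9 C=0)
Step 2: fill(C) -> (A=0 B=9 C=11)
Step 3: pour(C -> A) -> (A=5 B=9 C=6)
Step 4: empty(B) -> (A=5 B=0 C=6)
Step 5: empty(C) -> (A=5 B=0 C=0)
Step 6: pour(A -> B) -> (A=0 B=5 C=0)
Step 7: empty(B) -> (A=0 B=0 C=0)
Step 8: fill(A) -> (A=5 B=0 C=0)
Step 9: fill(C) -> (A=5 B=0 C=11)
Step 10: empty(C) -> (A=5 B=0 C=0)

Answer: 5 0 0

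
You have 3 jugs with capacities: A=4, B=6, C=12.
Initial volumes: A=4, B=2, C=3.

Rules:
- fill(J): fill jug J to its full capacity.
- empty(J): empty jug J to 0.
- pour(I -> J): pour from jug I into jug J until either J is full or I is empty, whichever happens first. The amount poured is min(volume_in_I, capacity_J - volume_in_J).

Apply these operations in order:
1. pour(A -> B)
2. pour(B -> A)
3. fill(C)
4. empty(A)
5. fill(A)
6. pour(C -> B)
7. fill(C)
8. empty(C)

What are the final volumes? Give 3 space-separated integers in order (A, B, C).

Step 1: pour(A -> B) -> (A=0 B=6 C=3)
Step 2: pour(B -> A) -> (A=4 B=2 C=3)
Step 3: fill(C) -> (A=4 B=2 C=12)
Step 4: empty(A) -> (A=0 B=2 C=12)
Step 5: fill(A) -> (A=4 B=2 C=12)
Step 6: pour(C -> B) -> (A=4 B=6 C=8)
Step 7: fill(C) -> (A=4 B=6 C=12)
Step 8: empty(C) -> (A=4 B=6 C=0)

Answer: 4 6 0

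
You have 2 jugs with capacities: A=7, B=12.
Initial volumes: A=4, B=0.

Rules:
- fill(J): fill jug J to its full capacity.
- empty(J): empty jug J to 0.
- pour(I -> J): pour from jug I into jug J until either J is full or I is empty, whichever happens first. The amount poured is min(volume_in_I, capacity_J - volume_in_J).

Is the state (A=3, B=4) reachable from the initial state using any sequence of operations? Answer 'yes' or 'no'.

BFS explored all 38 reachable states.
Reachable set includes: (0,0), (0,1), (0,2), (0,3), (0,4), (0,5), (0,6), (0,7), (0,8), (0,9), (0,10), (0,11) ...
Target (A=3, B=4) not in reachable set → no.

Answer: no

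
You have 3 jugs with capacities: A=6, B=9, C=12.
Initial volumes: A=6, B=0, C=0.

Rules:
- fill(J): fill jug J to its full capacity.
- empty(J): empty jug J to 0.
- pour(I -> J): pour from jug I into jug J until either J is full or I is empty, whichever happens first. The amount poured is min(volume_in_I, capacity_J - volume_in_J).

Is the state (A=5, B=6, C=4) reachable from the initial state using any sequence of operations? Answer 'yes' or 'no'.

BFS explored all 54 reachable states.
Reachable set includes: (0,0,0), (0,0,3), (0,0,6), (0,0,9), (0,0,12), (0,3,0), (0,3,3), (0,3,6), (0,3,9), (0,3,12), (0,6,0), (0,6,3) ...
Target (A=5, B=6, C=4) not in reachable set → no.

Answer: no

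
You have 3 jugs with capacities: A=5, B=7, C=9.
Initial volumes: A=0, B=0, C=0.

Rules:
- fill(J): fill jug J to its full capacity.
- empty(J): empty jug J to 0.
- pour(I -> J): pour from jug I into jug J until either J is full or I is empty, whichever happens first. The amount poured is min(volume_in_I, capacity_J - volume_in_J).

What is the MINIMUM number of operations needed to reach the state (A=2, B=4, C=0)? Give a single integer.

Answer: 8

Derivation:
BFS from (A=0, B=0, C=0). One shortest path:
  1. fill(B) -> (A=0 B=7 C=0)
  2. fill(C) -> (A=0 B=7 C=9)
  3. pour(B -> A) -> (A=5 B=2 C=9)
  4. empty(A) -> (A=0 B=2 C=9)
  5. pour(C -> A) -> (A=5 B=2 C=4)
  6. empty(A) -> (A=0 B=2 C=4)
  7. pour(B -> A) -> (A=2 B=0 C=4)
  8. pour(C -> B) -> (A=2 B=4 C=0)
Reached target in 8 moves.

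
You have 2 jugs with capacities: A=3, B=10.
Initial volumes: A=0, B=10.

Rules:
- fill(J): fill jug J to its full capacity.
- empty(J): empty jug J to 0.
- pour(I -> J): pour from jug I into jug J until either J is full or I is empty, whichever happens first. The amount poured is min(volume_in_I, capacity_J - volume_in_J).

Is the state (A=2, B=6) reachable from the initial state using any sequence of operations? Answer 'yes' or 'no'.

Answer: no

Derivation:
BFS explored all 26 reachable states.
Reachable set includes: (0,0), (0,1), (0,2), (0,3), (0,4), (0,5), (0,6), (0,7), (0,8), (0,9), (0,10), (1,0) ...
Target (A=2, B=6) not in reachable set → no.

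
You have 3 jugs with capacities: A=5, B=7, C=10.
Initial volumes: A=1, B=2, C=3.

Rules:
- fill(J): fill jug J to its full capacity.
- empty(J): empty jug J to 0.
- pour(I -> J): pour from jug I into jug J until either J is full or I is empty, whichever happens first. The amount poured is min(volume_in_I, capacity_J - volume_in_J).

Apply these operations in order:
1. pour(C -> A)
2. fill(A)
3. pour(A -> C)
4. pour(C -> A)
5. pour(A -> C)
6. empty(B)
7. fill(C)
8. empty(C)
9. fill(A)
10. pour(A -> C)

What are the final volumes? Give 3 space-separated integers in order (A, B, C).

Answer: 0 0 5

Derivation:
Step 1: pour(C -> A) -> (A=4 B=2 C=0)
Step 2: fill(A) -> (A=5 B=2 C=0)
Step 3: pour(A -> C) -> (A=0 B=2 C=5)
Step 4: pour(C -> A) -> (A=5 B=2 C=0)
Step 5: pour(A -> C) -> (A=0 B=2 C=5)
Step 6: empty(B) -> (A=0 B=0 C=5)
Step 7: fill(C) -> (A=0 B=0 C=10)
Step 8: empty(C) -> (A=0 B=0 C=0)
Step 9: fill(A) -> (A=5 B=0 C=0)
Step 10: pour(A -> C) -> (A=0 B=0 C=5)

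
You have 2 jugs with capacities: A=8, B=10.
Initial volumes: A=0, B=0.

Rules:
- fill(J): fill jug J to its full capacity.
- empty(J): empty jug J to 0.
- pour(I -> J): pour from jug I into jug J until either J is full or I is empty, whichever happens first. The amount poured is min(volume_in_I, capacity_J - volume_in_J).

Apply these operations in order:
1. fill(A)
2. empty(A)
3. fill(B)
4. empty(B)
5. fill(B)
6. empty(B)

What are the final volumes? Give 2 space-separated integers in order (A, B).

Answer: 0 0

Derivation:
Step 1: fill(A) -> (A=8 B=0)
Step 2: empty(A) -> (A=0 B=0)
Step 3: fill(B) -> (A=0 B=10)
Step 4: empty(B) -> (A=0 B=0)
Step 5: fill(B) -> (A=0 B=10)
Step 6: empty(B) -> (A=0 B=0)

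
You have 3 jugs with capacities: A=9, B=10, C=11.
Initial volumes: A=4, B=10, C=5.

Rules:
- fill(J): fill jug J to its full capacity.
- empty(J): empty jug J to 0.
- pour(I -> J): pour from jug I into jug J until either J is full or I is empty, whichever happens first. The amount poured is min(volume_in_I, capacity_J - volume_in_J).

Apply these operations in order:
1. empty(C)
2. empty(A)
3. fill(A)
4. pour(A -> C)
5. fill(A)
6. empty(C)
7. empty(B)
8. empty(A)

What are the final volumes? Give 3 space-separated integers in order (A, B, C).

Step 1: empty(C) -> (A=4 B=10 C=0)
Step 2: empty(A) -> (A=0 B=10 C=0)
Step 3: fill(A) -> (A=9 B=10 C=0)
Step 4: pour(A -> C) -> (A=0 B=10 C=9)
Step 5: fill(A) -> (A=9 B=10 C=9)
Step 6: empty(C) -> (A=9 B=10 C=0)
Step 7: empty(B) -> (A=9 B=0 C=0)
Step 8: empty(A) -> (A=0 B=0 C=0)

Answer: 0 0 0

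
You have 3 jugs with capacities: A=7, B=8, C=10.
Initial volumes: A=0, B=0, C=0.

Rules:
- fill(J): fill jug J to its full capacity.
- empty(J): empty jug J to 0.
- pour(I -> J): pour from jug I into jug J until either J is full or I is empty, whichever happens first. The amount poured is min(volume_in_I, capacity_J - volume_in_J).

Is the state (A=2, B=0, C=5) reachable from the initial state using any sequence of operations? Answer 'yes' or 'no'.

Answer: yes

Derivation:
BFS from (A=0, B=0, C=0):
  1. fill(A) -> (A=7 B=0 C=0)
  2. fill(B) -> (A=7 B=8 C=0)
  3. pour(B -> C) -> (A=7 B=0 C=8)
  4. pour(A -> C) -> (A=5 B=0 C=10)
  5. pour(C -> B) -> (A=5 B=8 C=2)
  6. empty(B) -> (A=5 B=0 C=2)
  7. pour(A -> B) -> (A=0 B=5 C=2)
  8. pour(C -> A) -> (A=2 B=5 C=0)
  9. pour(B -> C) -> (A=2 B=0 C=5)
Target reached → yes.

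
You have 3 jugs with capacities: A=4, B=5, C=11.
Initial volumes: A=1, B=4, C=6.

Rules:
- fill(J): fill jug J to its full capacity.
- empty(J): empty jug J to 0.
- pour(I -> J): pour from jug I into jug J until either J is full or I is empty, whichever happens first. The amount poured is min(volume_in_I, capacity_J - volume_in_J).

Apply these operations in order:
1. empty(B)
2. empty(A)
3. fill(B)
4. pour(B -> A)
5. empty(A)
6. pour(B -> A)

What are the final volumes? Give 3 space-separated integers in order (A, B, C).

Step 1: empty(B) -> (A=1 B=0 C=6)
Step 2: empty(A) -> (A=0 B=0 C=6)
Step 3: fill(B) -> (A=0 B=5 C=6)
Step 4: pour(B -> A) -> (A=4 B=1 C=6)
Step 5: empty(A) -> (A=0 B=1 C=6)
Step 6: pour(B -> A) -> (A=1 B=0 C=6)

Answer: 1 0 6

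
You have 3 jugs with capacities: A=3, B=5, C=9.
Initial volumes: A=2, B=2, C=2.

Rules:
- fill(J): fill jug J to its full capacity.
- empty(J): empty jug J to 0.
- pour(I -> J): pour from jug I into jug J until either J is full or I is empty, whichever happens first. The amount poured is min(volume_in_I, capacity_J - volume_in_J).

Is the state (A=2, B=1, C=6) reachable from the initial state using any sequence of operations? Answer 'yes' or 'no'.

Answer: no

Derivation:
BFS explored all 177 reachable states.
Reachable set includes: (0,0,0), (0,0,1), (0,0,2), (0,0,3), (0,0,4), (0,0,5), (0,0,6), (0,0,7), (0,0,8), (0,0,9), (0,1,0), (0,1,1) ...
Target (A=2, B=1, C=6) not in reachable set → no.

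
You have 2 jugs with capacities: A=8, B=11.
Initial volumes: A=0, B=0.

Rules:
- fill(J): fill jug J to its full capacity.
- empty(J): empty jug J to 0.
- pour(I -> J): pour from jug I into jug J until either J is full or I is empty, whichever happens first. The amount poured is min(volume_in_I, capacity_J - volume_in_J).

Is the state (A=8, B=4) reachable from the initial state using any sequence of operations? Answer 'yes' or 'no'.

Answer: yes

Derivation:
BFS from (A=0, B=0):
  1. fill(B) -> (A=0 B=11)
  2. pour(B -> A) -> (A=8 B=3)
  3. empty(A) -> (A=0 B=3)
  4. pour(B -> A) -> (A=3 B=0)
  5. fill(B) -> (A=3 B=11)
  6. pour(B -> A) -> (A=8 B=6)
  7. empty(A) -> (A=0 B=6)
  8. pour(B -> A) -> (A=6 B=0)
  9. fill(B) -> (A=6 B=11)
  10. pour(B -> A) -> (A=8 B=9)
  11. empty(A) -> (A=0 B=9)
  12. pour(B -> A) -> (A=8 B=1)
  13. empty(A) -> (A=0 B=1)
  14. pour(B -> A) -> (A=1 B=0)
  15. fill(B) -> (A=1 B=11)
  16. pour(B -> A) -> (A=8 B=4)
Target reached → yes.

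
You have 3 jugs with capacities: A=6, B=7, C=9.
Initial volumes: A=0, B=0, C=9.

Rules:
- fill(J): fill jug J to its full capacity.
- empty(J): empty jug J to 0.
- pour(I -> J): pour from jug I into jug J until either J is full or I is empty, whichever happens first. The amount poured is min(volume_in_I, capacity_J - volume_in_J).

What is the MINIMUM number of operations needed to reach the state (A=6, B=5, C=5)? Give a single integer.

Answer: 6

Derivation:
BFS from (A=0, B=0, C=9). One shortest path:
  1. pour(C -> B) -> (A=0 B=7 C=2)
  2. pour(C -> A) -> (A=2 B=7 C=0)
  3. pour(B -> C) -> (A=2 B=0 C=7)
  4. fill(B) -> (A=2 B=7 C=7)
  5. pour(B -> C) -> (A=2 B=5 C=9)
  6. pour(C -> A) -> (A=6 B=5 C=5)
Reached target in 6 moves.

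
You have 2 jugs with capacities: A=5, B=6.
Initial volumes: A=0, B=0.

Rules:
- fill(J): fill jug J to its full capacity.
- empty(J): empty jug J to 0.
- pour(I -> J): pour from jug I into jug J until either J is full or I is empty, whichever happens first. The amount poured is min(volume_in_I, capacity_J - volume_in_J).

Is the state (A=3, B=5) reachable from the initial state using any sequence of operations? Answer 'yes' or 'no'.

BFS explored all 22 reachable states.
Reachable set includes: (0,0), (0,1), (0,2), (0,3), (0,4), (0,5), (0,6), (1,0), (1,6), (2,0), (2,6), (3,0) ...
Target (A=3, B=5) not in reachable set → no.

Answer: no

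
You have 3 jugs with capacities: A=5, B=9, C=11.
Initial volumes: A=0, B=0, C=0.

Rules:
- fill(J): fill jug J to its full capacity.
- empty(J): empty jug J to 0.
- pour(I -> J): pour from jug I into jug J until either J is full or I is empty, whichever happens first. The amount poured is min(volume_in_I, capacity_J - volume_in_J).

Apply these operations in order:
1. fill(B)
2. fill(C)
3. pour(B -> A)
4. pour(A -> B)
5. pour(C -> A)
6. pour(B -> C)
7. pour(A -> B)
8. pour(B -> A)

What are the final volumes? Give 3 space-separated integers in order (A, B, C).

Answer: 5 4 11

Derivation:
Step 1: fill(B) -> (A=0 B=9 C=0)
Step 2: fill(C) -> (A=0 B=9 C=11)
Step 3: pour(B -> A) -> (A=5 B=4 C=11)
Step 4: pour(A -> B) -> (A=0 B=9 C=11)
Step 5: pour(C -> A) -> (A=5 B=9 C=6)
Step 6: pour(B -> C) -> (A=5 B=4 C=11)
Step 7: pour(A -> B) -> (A=0 B=9 C=11)
Step 8: pour(B -> A) -> (A=5 B=4 C=11)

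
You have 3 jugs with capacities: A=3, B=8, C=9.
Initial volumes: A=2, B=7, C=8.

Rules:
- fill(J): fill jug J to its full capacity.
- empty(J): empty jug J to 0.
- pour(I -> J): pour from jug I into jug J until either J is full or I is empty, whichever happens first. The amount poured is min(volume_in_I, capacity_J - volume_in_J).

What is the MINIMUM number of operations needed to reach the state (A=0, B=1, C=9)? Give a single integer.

Answer: 3

Derivation:
BFS from (A=2, B=7, C=8). One shortest path:
  1. empty(B) -> (A=2 B=0 C=8)
  2. pour(A -> B) -> (A=0 B=2 C=8)
  3. pour(B -> C) -> (A=0 B=1 C=9)
Reached target in 3 moves.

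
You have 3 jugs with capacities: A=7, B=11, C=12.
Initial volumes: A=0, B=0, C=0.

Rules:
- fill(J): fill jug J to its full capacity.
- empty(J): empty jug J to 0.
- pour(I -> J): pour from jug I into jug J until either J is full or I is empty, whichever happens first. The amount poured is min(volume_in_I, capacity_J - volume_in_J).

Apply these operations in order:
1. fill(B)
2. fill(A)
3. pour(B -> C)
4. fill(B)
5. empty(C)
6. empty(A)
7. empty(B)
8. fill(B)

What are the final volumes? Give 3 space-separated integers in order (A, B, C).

Step 1: fill(B) -> (A=0 B=11 C=0)
Step 2: fill(A) -> (A=7 B=11 C=0)
Step 3: pour(B -> C) -> (A=7 B=0 C=11)
Step 4: fill(B) -> (A=7 B=11 C=11)
Step 5: empty(C) -> (A=7 B=11 C=0)
Step 6: empty(A) -> (A=0 B=11 C=0)
Step 7: empty(B) -> (A=0 B=0 C=0)
Step 8: fill(B) -> (A=0 B=11 C=0)

Answer: 0 11 0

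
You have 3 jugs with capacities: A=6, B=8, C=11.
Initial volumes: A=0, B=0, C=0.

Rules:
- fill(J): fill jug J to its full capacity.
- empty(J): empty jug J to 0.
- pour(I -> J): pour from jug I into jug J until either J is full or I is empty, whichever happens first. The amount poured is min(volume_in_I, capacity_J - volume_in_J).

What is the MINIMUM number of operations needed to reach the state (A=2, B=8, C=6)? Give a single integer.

Answer: 5

Derivation:
BFS from (A=0, B=0, C=0). One shortest path:
  1. fill(B) -> (A=0 B=8 C=0)
  2. pour(B -> A) -> (A=6 B=2 C=0)
  3. pour(A -> C) -> (A=0 B=2 C=6)
  4. pour(B -> A) -> (A=2 B=0 C=6)
  5. fill(B) -> (A=2 B=8 C=6)
Reached target in 5 moves.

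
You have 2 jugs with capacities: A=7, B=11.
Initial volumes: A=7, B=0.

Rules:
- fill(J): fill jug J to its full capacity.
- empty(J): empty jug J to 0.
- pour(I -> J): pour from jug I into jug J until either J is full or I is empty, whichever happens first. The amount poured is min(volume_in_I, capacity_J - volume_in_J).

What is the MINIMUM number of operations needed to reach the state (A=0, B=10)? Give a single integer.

BFS from (A=7, B=0). One shortest path:
  1. pour(A -> B) -> (A=0 B=7)
  2. fill(A) -> (A=7 B=7)
  3. pour(A -> B) -> (A=3 B=11)
  4. empty(B) -> (A=3 B=0)
  5. pour(A -> B) -> (A=0 B=3)
  6. fill(A) -> (A=7 B=3)
  7. pour(A -> B) -> (A=0 B=10)
Reached target in 7 moves.

Answer: 7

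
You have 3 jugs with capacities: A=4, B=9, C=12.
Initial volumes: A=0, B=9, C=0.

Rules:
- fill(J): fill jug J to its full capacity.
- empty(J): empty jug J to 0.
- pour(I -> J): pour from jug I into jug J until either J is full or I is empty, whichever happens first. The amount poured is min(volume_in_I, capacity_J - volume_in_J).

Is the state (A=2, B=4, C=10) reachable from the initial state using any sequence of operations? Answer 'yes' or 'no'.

Answer: no

Derivation:
BFS explored all 386 reachable states.
Reachable set includes: (0,0,0), (0,0,1), (0,0,2), (0,0,3), (0,0,4), (0,0,5), (0,0,6), (0,0,7), (0,0,8), (0,0,9), (0,0,10), (0,0,11) ...
Target (A=2, B=4, C=10) not in reachable set → no.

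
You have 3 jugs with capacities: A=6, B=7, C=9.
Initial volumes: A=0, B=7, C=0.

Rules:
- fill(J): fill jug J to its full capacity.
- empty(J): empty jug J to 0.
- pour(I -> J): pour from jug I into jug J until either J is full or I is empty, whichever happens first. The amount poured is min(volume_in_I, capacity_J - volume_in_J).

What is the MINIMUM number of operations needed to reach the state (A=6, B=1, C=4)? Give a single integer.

BFS from (A=0, B=7, C=0). One shortest path:
  1. fill(A) -> (A=6 B=7 C=0)
  2. pour(A -> C) -> (A=0 B=7 C=6)
  3. pour(B -> C) -> (A=0 B=4 C=9)
  4. empty(C) -> (A=0 B=4 C=0)
  5. pour(B -> C) -> (A=0 B=0 C=4)
  6. fill(B) -> (A=0 B=7 C=4)
  7. pour(B -> A) -> (A=6 B=1 C=4)
Reached target in 7 moves.

Answer: 7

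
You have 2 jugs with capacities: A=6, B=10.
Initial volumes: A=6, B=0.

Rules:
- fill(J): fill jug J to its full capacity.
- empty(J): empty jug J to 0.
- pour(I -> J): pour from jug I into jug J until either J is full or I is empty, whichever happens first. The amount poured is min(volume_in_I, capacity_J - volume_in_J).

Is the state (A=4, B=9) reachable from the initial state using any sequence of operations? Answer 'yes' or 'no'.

BFS explored all 16 reachable states.
Reachable set includes: (0,0), (0,2), (0,4), (0,6), (0,8), (0,10), (2,0), (2,10), (4,0), (4,10), (6,0), (6,2) ...
Target (A=4, B=9) not in reachable set → no.

Answer: no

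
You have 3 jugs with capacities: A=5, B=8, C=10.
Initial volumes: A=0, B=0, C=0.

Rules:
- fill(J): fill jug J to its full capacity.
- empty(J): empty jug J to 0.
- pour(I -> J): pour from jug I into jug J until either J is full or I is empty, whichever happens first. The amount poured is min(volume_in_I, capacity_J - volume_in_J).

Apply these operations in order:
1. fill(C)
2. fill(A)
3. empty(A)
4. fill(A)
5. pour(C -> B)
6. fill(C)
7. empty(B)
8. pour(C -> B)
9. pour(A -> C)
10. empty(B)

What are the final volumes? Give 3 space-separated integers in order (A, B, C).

Step 1: fill(C) -> (A=0 B=0 C=10)
Step 2: fill(A) -> (A=5 B=0 C=10)
Step 3: empty(A) -> (A=0 B=0 C=10)
Step 4: fill(A) -> (A=5 B=0 C=10)
Step 5: pour(C -> B) -> (A=5 B=8 C=2)
Step 6: fill(C) -> (A=5 B=8 C=10)
Step 7: empty(B) -> (A=5 B=0 C=10)
Step 8: pour(C -> B) -> (A=5 B=8 C=2)
Step 9: pour(A -> C) -> (A=0 B=8 C=7)
Step 10: empty(B) -> (A=0 B=0 C=7)

Answer: 0 0 7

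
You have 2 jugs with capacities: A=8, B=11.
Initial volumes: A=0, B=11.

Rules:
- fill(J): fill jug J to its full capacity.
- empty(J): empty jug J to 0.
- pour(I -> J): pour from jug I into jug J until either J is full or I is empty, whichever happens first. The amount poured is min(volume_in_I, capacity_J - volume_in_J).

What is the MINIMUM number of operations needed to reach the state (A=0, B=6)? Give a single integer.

Answer: 6

Derivation:
BFS from (A=0, B=11). One shortest path:
  1. pour(B -> A) -> (A=8 B=3)
  2. empty(A) -> (A=0 B=3)
  3. pour(B -> A) -> (A=3 B=0)
  4. fill(B) -> (A=3 B=11)
  5. pour(B -> A) -> (A=8 B=6)
  6. empty(A) -> (A=0 B=6)
Reached target in 6 moves.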